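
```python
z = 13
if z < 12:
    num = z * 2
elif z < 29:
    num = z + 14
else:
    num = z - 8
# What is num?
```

Answer: 27

Derivation:
Trace (tracking num):
z = 13  # -> z = 13
if z < 12:  # condition is False
elif z < 29:  # condition is True
    num = z + 14  # -> num = 27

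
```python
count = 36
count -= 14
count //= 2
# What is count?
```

Trace (tracking count):
count = 36  # -> count = 36
count -= 14  # -> count = 22
count //= 2  # -> count = 11

Answer: 11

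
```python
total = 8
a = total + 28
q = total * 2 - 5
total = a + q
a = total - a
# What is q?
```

Trace (tracking q):
total = 8  # -> total = 8
a = total + 28  # -> a = 36
q = total * 2 - 5  # -> q = 11
total = a + q  # -> total = 47
a = total - a  # -> a = 11

Answer: 11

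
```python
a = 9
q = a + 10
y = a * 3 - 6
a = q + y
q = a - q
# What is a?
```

Trace (tracking a):
a = 9  # -> a = 9
q = a + 10  # -> q = 19
y = a * 3 - 6  # -> y = 21
a = q + y  # -> a = 40
q = a - q  # -> q = 21

Answer: 40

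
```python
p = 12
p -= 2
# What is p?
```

Trace (tracking p):
p = 12  # -> p = 12
p -= 2  # -> p = 10

Answer: 10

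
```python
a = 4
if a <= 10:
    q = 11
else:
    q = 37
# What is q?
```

Trace (tracking q):
a = 4  # -> a = 4
if a <= 10:  # condition is True
    q = 11  # -> q = 11

Answer: 11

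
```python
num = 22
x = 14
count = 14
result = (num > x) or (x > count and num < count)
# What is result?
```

Answer: True

Derivation:
Trace (tracking result):
num = 22  # -> num = 22
x = 14  # -> x = 14
count = 14  # -> count = 14
result = num > x or (x > count and num < count)  # -> result = True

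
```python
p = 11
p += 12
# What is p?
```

Answer: 23

Derivation:
Trace (tracking p):
p = 11  # -> p = 11
p += 12  # -> p = 23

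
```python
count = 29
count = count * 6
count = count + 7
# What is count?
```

Answer: 181

Derivation:
Trace (tracking count):
count = 29  # -> count = 29
count = count * 6  # -> count = 174
count = count + 7  # -> count = 181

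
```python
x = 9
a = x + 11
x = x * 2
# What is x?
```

Trace (tracking x):
x = 9  # -> x = 9
a = x + 11  # -> a = 20
x = x * 2  # -> x = 18

Answer: 18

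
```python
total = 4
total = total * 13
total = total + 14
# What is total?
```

Trace (tracking total):
total = 4  # -> total = 4
total = total * 13  # -> total = 52
total = total + 14  # -> total = 66

Answer: 66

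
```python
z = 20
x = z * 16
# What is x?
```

Trace (tracking x):
z = 20  # -> z = 20
x = z * 16  # -> x = 320

Answer: 320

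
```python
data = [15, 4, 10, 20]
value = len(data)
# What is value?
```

Answer: 4

Derivation:
Trace (tracking value):
data = [15, 4, 10, 20]  # -> data = [15, 4, 10, 20]
value = len(data)  # -> value = 4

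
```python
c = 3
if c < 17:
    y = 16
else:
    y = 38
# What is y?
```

Answer: 16

Derivation:
Trace (tracking y):
c = 3  # -> c = 3
if c < 17:  # condition is True
    y = 16  # -> y = 16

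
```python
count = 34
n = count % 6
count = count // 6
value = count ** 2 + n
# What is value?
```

Answer: 29

Derivation:
Trace (tracking value):
count = 34  # -> count = 34
n = count % 6  # -> n = 4
count = count // 6  # -> count = 5
value = count ** 2 + n  # -> value = 29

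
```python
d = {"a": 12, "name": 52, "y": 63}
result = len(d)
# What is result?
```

Answer: 3

Derivation:
Trace (tracking result):
d = {'a': 12, 'name': 52, 'y': 63}  # -> d = {'a': 12, 'name': 52, 'y': 63}
result = len(d)  # -> result = 3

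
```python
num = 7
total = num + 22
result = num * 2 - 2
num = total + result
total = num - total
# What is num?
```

Answer: 41

Derivation:
Trace (tracking num):
num = 7  # -> num = 7
total = num + 22  # -> total = 29
result = num * 2 - 2  # -> result = 12
num = total + result  # -> num = 41
total = num - total  # -> total = 12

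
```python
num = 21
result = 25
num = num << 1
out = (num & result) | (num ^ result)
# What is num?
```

Answer: 42

Derivation:
Trace (tracking num):
num = 21  # -> num = 21
result = 25  # -> result = 25
num = num << 1  # -> num = 42
out = num & result | num ^ result  # -> out = 59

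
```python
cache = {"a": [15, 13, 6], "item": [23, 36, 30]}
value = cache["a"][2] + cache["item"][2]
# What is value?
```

Trace (tracking value):
cache = {'a': [15, 13, 6], 'item': [23, 36, 30]}  # -> cache = {'a': [15, 13, 6], 'item': [23, 36, 30]}
value = cache['a'][2] + cache['item'][2]  # -> value = 36

Answer: 36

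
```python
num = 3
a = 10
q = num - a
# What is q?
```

Trace (tracking q):
num = 3  # -> num = 3
a = 10  # -> a = 10
q = num - a  # -> q = -7

Answer: -7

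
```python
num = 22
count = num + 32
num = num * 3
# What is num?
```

Trace (tracking num):
num = 22  # -> num = 22
count = num + 32  # -> count = 54
num = num * 3  # -> num = 66

Answer: 66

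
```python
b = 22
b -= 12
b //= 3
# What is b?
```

Trace (tracking b):
b = 22  # -> b = 22
b -= 12  # -> b = 10
b //= 3  # -> b = 3

Answer: 3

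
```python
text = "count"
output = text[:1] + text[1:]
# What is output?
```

Answer: 'count'

Derivation:
Trace (tracking output):
text = 'count'  # -> text = 'count'
output = text[:1] + text[1:]  # -> output = 'count'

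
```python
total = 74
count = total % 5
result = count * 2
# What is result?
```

Answer: 8

Derivation:
Trace (tracking result):
total = 74  # -> total = 74
count = total % 5  # -> count = 4
result = count * 2  # -> result = 8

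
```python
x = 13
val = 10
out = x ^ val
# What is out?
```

Trace (tracking out):
x = 13  # -> x = 13
val = 10  # -> val = 10
out = x ^ val  # -> out = 7

Answer: 7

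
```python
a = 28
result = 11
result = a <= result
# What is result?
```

Trace (tracking result):
a = 28  # -> a = 28
result = 11  # -> result = 11
result = a <= result  # -> result = False

Answer: False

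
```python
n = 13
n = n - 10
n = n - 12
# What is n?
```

Answer: -9

Derivation:
Trace (tracking n):
n = 13  # -> n = 13
n = n - 10  # -> n = 3
n = n - 12  # -> n = -9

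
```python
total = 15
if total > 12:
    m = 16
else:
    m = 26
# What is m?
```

Answer: 16

Derivation:
Trace (tracking m):
total = 15  # -> total = 15
if total > 12:  # condition is True
    m = 16  # -> m = 16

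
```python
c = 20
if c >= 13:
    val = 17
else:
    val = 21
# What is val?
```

Trace (tracking val):
c = 20  # -> c = 20
if c >= 13:  # condition is True
    val = 17  # -> val = 17

Answer: 17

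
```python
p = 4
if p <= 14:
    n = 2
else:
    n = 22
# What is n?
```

Answer: 2

Derivation:
Trace (tracking n):
p = 4  # -> p = 4
if p <= 14:  # condition is True
    n = 2  # -> n = 2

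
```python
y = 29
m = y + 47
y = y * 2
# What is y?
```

Answer: 58

Derivation:
Trace (tracking y):
y = 29  # -> y = 29
m = y + 47  # -> m = 76
y = y * 2  # -> y = 58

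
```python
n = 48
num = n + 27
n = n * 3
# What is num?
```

Answer: 75

Derivation:
Trace (tracking num):
n = 48  # -> n = 48
num = n + 27  # -> num = 75
n = n * 3  # -> n = 144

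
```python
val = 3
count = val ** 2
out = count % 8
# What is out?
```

Answer: 1

Derivation:
Trace (tracking out):
val = 3  # -> val = 3
count = val ** 2  # -> count = 9
out = count % 8  # -> out = 1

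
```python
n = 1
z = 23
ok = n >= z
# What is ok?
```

Trace (tracking ok):
n = 1  # -> n = 1
z = 23  # -> z = 23
ok = n >= z  # -> ok = False

Answer: False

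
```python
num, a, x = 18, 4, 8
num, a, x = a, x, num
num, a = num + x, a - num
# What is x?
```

Answer: 18

Derivation:
Trace (tracking x):
num, a, x = (18, 4, 8)  # -> num = 18, a = 4, x = 8
num, a, x = (a, x, num)  # -> num = 4, a = 8, x = 18
num, a = (num + x, a - num)  # -> num = 22, a = 4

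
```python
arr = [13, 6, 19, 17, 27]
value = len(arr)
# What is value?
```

Answer: 5

Derivation:
Trace (tracking value):
arr = [13, 6, 19, 17, 27]  # -> arr = [13, 6, 19, 17, 27]
value = len(arr)  # -> value = 5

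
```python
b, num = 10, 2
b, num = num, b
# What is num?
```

Answer: 10

Derivation:
Trace (tracking num):
b, num = (10, 2)  # -> b = 10, num = 2
b, num = (num, b)  # -> b = 2, num = 10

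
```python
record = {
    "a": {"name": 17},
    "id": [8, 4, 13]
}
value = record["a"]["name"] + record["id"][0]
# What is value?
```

Trace (tracking value):
record = {'a': {'name': 17}, 'id': [8, 4, 13]}  # -> record = {'a': {'name': 17}, 'id': [8, 4, 13]}
value = record['a']['name'] + record['id'][0]  # -> value = 25

Answer: 25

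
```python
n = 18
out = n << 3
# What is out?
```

Answer: 144

Derivation:
Trace (tracking out):
n = 18  # -> n = 18
out = n << 3  # -> out = 144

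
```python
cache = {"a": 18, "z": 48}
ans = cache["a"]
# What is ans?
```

Answer: 18

Derivation:
Trace (tracking ans):
cache = {'a': 18, 'z': 48}  # -> cache = {'a': 18, 'z': 48}
ans = cache['a']  # -> ans = 18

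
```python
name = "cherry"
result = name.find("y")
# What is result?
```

Answer: 5

Derivation:
Trace (tracking result):
name = 'cherry'  # -> name = 'cherry'
result = name.find('y')  # -> result = 5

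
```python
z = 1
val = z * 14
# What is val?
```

Trace (tracking val):
z = 1  # -> z = 1
val = z * 14  # -> val = 14

Answer: 14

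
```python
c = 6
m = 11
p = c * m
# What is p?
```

Answer: 66

Derivation:
Trace (tracking p):
c = 6  # -> c = 6
m = 11  # -> m = 11
p = c * m  # -> p = 66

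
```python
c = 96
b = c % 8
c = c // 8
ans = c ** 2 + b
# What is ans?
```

Trace (tracking ans):
c = 96  # -> c = 96
b = c % 8  # -> b = 0
c = c // 8  # -> c = 12
ans = c ** 2 + b  # -> ans = 144

Answer: 144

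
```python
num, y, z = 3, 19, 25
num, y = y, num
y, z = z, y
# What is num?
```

Trace (tracking num):
num, y, z = (3, 19, 25)  # -> num = 3, y = 19, z = 25
num, y = (y, num)  # -> num = 19, y = 3
y, z = (z, y)  # -> y = 25, z = 3

Answer: 19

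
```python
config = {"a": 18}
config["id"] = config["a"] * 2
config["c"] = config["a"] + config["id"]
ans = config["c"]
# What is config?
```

Answer: {'a': 18, 'id': 36, 'c': 54}

Derivation:
Trace (tracking config):
config = {'a': 18}  # -> config = {'a': 18}
config['id'] = config['a'] * 2  # -> config = {'a': 18, 'id': 36}
config['c'] = config['a'] + config['id']  # -> config = {'a': 18, 'id': 36, 'c': 54}
ans = config['c']  # -> ans = 54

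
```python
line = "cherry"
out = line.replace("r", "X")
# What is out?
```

Trace (tracking out):
line = 'cherry'  # -> line = 'cherry'
out = line.replace('r', 'X')  # -> out = 'cheXXy'

Answer: 'cheXXy'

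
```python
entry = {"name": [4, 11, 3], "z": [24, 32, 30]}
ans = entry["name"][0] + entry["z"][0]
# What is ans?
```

Trace (tracking ans):
entry = {'name': [4, 11, 3], 'z': [24, 32, 30]}  # -> entry = {'name': [4, 11, 3], 'z': [24, 32, 30]}
ans = entry['name'][0] + entry['z'][0]  # -> ans = 28

Answer: 28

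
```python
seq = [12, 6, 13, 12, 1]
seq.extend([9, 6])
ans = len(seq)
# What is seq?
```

Answer: [12, 6, 13, 12, 1, 9, 6]

Derivation:
Trace (tracking seq):
seq = [12, 6, 13, 12, 1]  # -> seq = [12, 6, 13, 12, 1]
seq.extend([9, 6])  # -> seq = [12, 6, 13, 12, 1, 9, 6]
ans = len(seq)  # -> ans = 7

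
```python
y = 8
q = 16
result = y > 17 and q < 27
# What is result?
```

Answer: False

Derivation:
Trace (tracking result):
y = 8  # -> y = 8
q = 16  # -> q = 16
result = y > 17 and q < 27  # -> result = False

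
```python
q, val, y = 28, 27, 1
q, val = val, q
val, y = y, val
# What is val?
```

Answer: 1

Derivation:
Trace (tracking val):
q, val, y = (28, 27, 1)  # -> q = 28, val = 27, y = 1
q, val = (val, q)  # -> q = 27, val = 28
val, y = (y, val)  # -> val = 1, y = 28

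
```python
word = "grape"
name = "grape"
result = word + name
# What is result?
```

Answer: 'grapegrape'

Derivation:
Trace (tracking result):
word = 'grape'  # -> word = 'grape'
name = 'grape'  # -> name = 'grape'
result = word + name  # -> result = 'grapegrape'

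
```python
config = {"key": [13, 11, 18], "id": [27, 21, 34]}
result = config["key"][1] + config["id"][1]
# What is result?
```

Trace (tracking result):
config = {'key': [13, 11, 18], 'id': [27, 21, 34]}  # -> config = {'key': [13, 11, 18], 'id': [27, 21, 34]}
result = config['key'][1] + config['id'][1]  # -> result = 32

Answer: 32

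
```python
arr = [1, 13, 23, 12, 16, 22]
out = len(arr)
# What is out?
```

Answer: 6

Derivation:
Trace (tracking out):
arr = [1, 13, 23, 12, 16, 22]  # -> arr = [1, 13, 23, 12, 16, 22]
out = len(arr)  # -> out = 6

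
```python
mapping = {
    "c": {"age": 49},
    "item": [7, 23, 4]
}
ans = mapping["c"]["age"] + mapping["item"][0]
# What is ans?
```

Answer: 56

Derivation:
Trace (tracking ans):
mapping = {'c': {'age': 49}, 'item': [7, 23, 4]}  # -> mapping = {'c': {'age': 49}, 'item': [7, 23, 4]}
ans = mapping['c']['age'] + mapping['item'][0]  # -> ans = 56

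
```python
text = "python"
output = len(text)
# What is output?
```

Trace (tracking output):
text = 'python'  # -> text = 'python'
output = len(text)  # -> output = 6

Answer: 6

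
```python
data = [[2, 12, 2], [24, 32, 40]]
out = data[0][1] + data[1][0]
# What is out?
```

Trace (tracking out):
data = [[2, 12, 2], [24, 32, 40]]  # -> data = [[2, 12, 2], [24, 32, 40]]
out = data[0][1] + data[1][0]  # -> out = 36

Answer: 36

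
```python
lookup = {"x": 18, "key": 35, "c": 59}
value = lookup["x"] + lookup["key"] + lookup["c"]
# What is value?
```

Trace (tracking value):
lookup = {'x': 18, 'key': 35, 'c': 59}  # -> lookup = {'x': 18, 'key': 35, 'c': 59}
value = lookup['x'] + lookup['key'] + lookup['c']  # -> value = 112

Answer: 112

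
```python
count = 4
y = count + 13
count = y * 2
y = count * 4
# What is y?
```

Trace (tracking y):
count = 4  # -> count = 4
y = count + 13  # -> y = 17
count = y * 2  # -> count = 34
y = count * 4  # -> y = 136

Answer: 136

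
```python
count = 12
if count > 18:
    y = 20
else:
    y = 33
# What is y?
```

Answer: 33

Derivation:
Trace (tracking y):
count = 12  # -> count = 12
if count > 18:  # condition is False
else:
    y = 33  # -> y = 33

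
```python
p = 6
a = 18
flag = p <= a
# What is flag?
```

Trace (tracking flag):
p = 6  # -> p = 6
a = 18  # -> a = 18
flag = p <= a  # -> flag = True

Answer: True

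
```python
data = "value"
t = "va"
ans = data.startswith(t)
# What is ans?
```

Answer: True

Derivation:
Trace (tracking ans):
data = 'value'  # -> data = 'value'
t = 'va'  # -> t = 'va'
ans = data.startswith(t)  # -> ans = True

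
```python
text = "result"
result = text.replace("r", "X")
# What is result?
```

Trace (tracking result):
text = 'result'  # -> text = 'result'
result = text.replace('r', 'X')  # -> result = 'Xesult'

Answer: 'Xesult'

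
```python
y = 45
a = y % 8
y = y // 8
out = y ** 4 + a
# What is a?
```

Answer: 5

Derivation:
Trace (tracking a):
y = 45  # -> y = 45
a = y % 8  # -> a = 5
y = y // 8  # -> y = 5
out = y ** 4 + a  # -> out = 630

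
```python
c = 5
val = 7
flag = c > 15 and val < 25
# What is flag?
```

Answer: False

Derivation:
Trace (tracking flag):
c = 5  # -> c = 5
val = 7  # -> val = 7
flag = c > 15 and val < 25  # -> flag = False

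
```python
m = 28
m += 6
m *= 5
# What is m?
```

Answer: 170

Derivation:
Trace (tracking m):
m = 28  # -> m = 28
m += 6  # -> m = 34
m *= 5  # -> m = 170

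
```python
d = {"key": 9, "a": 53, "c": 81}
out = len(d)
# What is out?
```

Trace (tracking out):
d = {'key': 9, 'a': 53, 'c': 81}  # -> d = {'key': 9, 'a': 53, 'c': 81}
out = len(d)  # -> out = 3

Answer: 3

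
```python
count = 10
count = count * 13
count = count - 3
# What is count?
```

Trace (tracking count):
count = 10  # -> count = 10
count = count * 13  # -> count = 130
count = count - 3  # -> count = 127

Answer: 127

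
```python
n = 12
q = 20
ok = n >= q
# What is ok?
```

Trace (tracking ok):
n = 12  # -> n = 12
q = 20  # -> q = 20
ok = n >= q  # -> ok = False

Answer: False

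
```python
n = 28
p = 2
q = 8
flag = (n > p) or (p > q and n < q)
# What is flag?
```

Trace (tracking flag):
n = 28  # -> n = 28
p = 2  # -> p = 2
q = 8  # -> q = 8
flag = n > p or (p > q and n < q)  # -> flag = True

Answer: True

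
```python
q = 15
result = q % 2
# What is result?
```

Answer: 1

Derivation:
Trace (tracking result):
q = 15  # -> q = 15
result = q % 2  # -> result = 1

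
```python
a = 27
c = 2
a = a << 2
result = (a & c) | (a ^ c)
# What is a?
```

Answer: 108

Derivation:
Trace (tracking a):
a = 27  # -> a = 27
c = 2  # -> c = 2
a = a << 2  # -> a = 108
result = a & c | a ^ c  # -> result = 110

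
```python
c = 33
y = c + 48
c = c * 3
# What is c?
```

Answer: 99

Derivation:
Trace (tracking c):
c = 33  # -> c = 33
y = c + 48  # -> y = 81
c = c * 3  # -> c = 99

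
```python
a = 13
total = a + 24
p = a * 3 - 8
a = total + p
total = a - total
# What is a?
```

Answer: 68

Derivation:
Trace (tracking a):
a = 13  # -> a = 13
total = a + 24  # -> total = 37
p = a * 3 - 8  # -> p = 31
a = total + p  # -> a = 68
total = a - total  # -> total = 31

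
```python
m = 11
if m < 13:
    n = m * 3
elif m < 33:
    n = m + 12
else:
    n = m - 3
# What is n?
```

Trace (tracking n):
m = 11  # -> m = 11
if m < 13:  # condition is True
    n = m * 3  # -> n = 33

Answer: 33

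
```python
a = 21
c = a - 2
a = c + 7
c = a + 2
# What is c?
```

Answer: 28

Derivation:
Trace (tracking c):
a = 21  # -> a = 21
c = a - 2  # -> c = 19
a = c + 7  # -> a = 26
c = a + 2  # -> c = 28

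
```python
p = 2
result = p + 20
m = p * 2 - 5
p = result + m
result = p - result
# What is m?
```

Answer: -1

Derivation:
Trace (tracking m):
p = 2  # -> p = 2
result = p + 20  # -> result = 22
m = p * 2 - 5  # -> m = -1
p = result + m  # -> p = 21
result = p - result  # -> result = -1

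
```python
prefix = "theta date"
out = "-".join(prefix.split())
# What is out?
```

Answer: 'theta-date'

Derivation:
Trace (tracking out):
prefix = 'theta date'  # -> prefix = 'theta date'
out = '-'.join(prefix.split())  # -> out = 'theta-date'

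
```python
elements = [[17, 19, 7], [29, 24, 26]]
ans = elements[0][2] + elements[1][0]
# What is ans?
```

Answer: 36

Derivation:
Trace (tracking ans):
elements = [[17, 19, 7], [29, 24, 26]]  # -> elements = [[17, 19, 7], [29, 24, 26]]
ans = elements[0][2] + elements[1][0]  # -> ans = 36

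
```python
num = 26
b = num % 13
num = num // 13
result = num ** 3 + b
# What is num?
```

Trace (tracking num):
num = 26  # -> num = 26
b = num % 13  # -> b = 0
num = num // 13  # -> num = 2
result = num ** 3 + b  # -> result = 8

Answer: 2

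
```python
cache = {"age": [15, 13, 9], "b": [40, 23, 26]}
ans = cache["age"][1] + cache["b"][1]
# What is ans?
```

Trace (tracking ans):
cache = {'age': [15, 13, 9], 'b': [40, 23, 26]}  # -> cache = {'age': [15, 13, 9], 'b': [40, 23, 26]}
ans = cache['age'][1] + cache['b'][1]  # -> ans = 36

Answer: 36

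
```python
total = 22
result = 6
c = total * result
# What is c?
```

Trace (tracking c):
total = 22  # -> total = 22
result = 6  # -> result = 6
c = total * result  # -> c = 132

Answer: 132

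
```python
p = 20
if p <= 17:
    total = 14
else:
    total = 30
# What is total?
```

Answer: 30

Derivation:
Trace (tracking total):
p = 20  # -> p = 20
if p <= 17:  # condition is False
else:
    total = 30  # -> total = 30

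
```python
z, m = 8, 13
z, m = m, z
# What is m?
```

Answer: 8

Derivation:
Trace (tracking m):
z, m = (8, 13)  # -> z = 8, m = 13
z, m = (m, z)  # -> z = 13, m = 8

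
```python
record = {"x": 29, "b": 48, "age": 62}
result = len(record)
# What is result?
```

Trace (tracking result):
record = {'x': 29, 'b': 48, 'age': 62}  # -> record = {'x': 29, 'b': 48, 'age': 62}
result = len(record)  # -> result = 3

Answer: 3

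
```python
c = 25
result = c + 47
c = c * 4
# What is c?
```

Answer: 100

Derivation:
Trace (tracking c):
c = 25  # -> c = 25
result = c + 47  # -> result = 72
c = c * 4  # -> c = 100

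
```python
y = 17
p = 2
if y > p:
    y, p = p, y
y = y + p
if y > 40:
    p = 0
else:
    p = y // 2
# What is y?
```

Trace (tracking y):
y = 17  # -> y = 17
p = 2  # -> p = 2
if y > p:  # condition is True
    y, p = (p, y)  # -> y = 2, p = 17
y = y + p  # -> y = 19
if y > 40:  # condition is False
else:
    p = y // 2  # -> p = 9

Answer: 19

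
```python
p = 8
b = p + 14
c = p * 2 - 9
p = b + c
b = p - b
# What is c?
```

Trace (tracking c):
p = 8  # -> p = 8
b = p + 14  # -> b = 22
c = p * 2 - 9  # -> c = 7
p = b + c  # -> p = 29
b = p - b  # -> b = 7

Answer: 7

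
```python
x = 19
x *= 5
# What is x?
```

Trace (tracking x):
x = 19  # -> x = 19
x *= 5  # -> x = 95

Answer: 95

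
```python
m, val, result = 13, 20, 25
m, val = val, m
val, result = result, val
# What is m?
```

Answer: 20

Derivation:
Trace (tracking m):
m, val, result = (13, 20, 25)  # -> m = 13, val = 20, result = 25
m, val = (val, m)  # -> m = 20, val = 13
val, result = (result, val)  # -> val = 25, result = 13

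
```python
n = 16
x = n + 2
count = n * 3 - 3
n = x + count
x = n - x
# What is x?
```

Trace (tracking x):
n = 16  # -> n = 16
x = n + 2  # -> x = 18
count = n * 3 - 3  # -> count = 45
n = x + count  # -> n = 63
x = n - x  # -> x = 45

Answer: 45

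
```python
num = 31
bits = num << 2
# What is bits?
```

Answer: 124

Derivation:
Trace (tracking bits):
num = 31  # -> num = 31
bits = num << 2  # -> bits = 124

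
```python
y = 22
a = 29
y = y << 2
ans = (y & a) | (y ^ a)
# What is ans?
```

Answer: 93

Derivation:
Trace (tracking ans):
y = 22  # -> y = 22
a = 29  # -> a = 29
y = y << 2  # -> y = 88
ans = y & a | y ^ a  # -> ans = 93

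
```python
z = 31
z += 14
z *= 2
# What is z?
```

Trace (tracking z):
z = 31  # -> z = 31
z += 14  # -> z = 45
z *= 2  # -> z = 90

Answer: 90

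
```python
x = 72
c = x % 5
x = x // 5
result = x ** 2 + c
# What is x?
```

Answer: 14

Derivation:
Trace (tracking x):
x = 72  # -> x = 72
c = x % 5  # -> c = 2
x = x // 5  # -> x = 14
result = x ** 2 + c  # -> result = 198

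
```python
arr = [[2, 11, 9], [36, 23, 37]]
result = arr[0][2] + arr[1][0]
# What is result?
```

Trace (tracking result):
arr = [[2, 11, 9], [36, 23, 37]]  # -> arr = [[2, 11, 9], [36, 23, 37]]
result = arr[0][2] + arr[1][0]  # -> result = 45

Answer: 45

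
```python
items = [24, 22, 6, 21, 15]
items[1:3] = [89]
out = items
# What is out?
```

Trace (tracking out):
items = [24, 22, 6, 21, 15]  # -> items = [24, 22, 6, 21, 15]
items[1:3] = [89]  # -> items = [24, 89, 21, 15]
out = items  # -> out = [24, 89, 21, 15]

Answer: [24, 89, 21, 15]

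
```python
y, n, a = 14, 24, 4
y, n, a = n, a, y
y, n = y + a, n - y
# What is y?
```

Trace (tracking y):
y, n, a = (14, 24, 4)  # -> y = 14, n = 24, a = 4
y, n, a = (n, a, y)  # -> y = 24, n = 4, a = 14
y, n = (y + a, n - y)  # -> y = 38, n = -20

Answer: 38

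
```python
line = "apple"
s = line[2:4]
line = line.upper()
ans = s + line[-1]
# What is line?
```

Trace (tracking line):
line = 'apple'  # -> line = 'apple'
s = line[2:4]  # -> s = 'pl'
line = line.upper()  # -> line = 'APPLE'
ans = s + line[-1]  # -> ans = 'plE'

Answer: 'APPLE'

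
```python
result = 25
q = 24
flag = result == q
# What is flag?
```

Trace (tracking flag):
result = 25  # -> result = 25
q = 24  # -> q = 24
flag = result == q  # -> flag = False

Answer: False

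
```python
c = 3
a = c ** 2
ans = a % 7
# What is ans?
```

Answer: 2

Derivation:
Trace (tracking ans):
c = 3  # -> c = 3
a = c ** 2  # -> a = 9
ans = a % 7  # -> ans = 2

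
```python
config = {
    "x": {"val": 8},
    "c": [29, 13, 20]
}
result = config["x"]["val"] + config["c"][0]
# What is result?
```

Trace (tracking result):
config = {'x': {'val': 8}, 'c': [29, 13, 20]}  # -> config = {'x': {'val': 8}, 'c': [29, 13, 20]}
result = config['x']['val'] + config['c'][0]  # -> result = 37

Answer: 37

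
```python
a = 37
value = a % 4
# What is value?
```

Trace (tracking value):
a = 37  # -> a = 37
value = a % 4  # -> value = 1

Answer: 1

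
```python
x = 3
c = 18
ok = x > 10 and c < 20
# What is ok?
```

Trace (tracking ok):
x = 3  # -> x = 3
c = 18  # -> c = 18
ok = x > 10 and c < 20  # -> ok = False

Answer: False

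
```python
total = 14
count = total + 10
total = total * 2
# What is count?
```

Answer: 24

Derivation:
Trace (tracking count):
total = 14  # -> total = 14
count = total + 10  # -> count = 24
total = total * 2  # -> total = 28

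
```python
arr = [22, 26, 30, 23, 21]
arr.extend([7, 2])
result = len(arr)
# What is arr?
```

Trace (tracking arr):
arr = [22, 26, 30, 23, 21]  # -> arr = [22, 26, 30, 23, 21]
arr.extend([7, 2])  # -> arr = [22, 26, 30, 23, 21, 7, 2]
result = len(arr)  # -> result = 7

Answer: [22, 26, 30, 23, 21, 7, 2]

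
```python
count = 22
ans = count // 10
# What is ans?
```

Trace (tracking ans):
count = 22  # -> count = 22
ans = count // 10  # -> ans = 2

Answer: 2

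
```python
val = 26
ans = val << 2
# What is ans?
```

Trace (tracking ans):
val = 26  # -> val = 26
ans = val << 2  # -> ans = 104

Answer: 104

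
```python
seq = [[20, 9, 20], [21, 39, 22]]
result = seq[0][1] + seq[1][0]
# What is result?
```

Answer: 30

Derivation:
Trace (tracking result):
seq = [[20, 9, 20], [21, 39, 22]]  # -> seq = [[20, 9, 20], [21, 39, 22]]
result = seq[0][1] + seq[1][0]  # -> result = 30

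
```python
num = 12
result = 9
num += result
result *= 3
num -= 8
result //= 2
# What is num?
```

Answer: 13

Derivation:
Trace (tracking num):
num = 12  # -> num = 12
result = 9  # -> result = 9
num += result  # -> num = 21
result *= 3  # -> result = 27
num -= 8  # -> num = 13
result //= 2  # -> result = 13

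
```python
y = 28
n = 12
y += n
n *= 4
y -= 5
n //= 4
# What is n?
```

Answer: 12

Derivation:
Trace (tracking n):
y = 28  # -> y = 28
n = 12  # -> n = 12
y += n  # -> y = 40
n *= 4  # -> n = 48
y -= 5  # -> y = 35
n //= 4  # -> n = 12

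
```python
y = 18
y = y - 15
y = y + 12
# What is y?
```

Answer: 15

Derivation:
Trace (tracking y):
y = 18  # -> y = 18
y = y - 15  # -> y = 3
y = y + 12  # -> y = 15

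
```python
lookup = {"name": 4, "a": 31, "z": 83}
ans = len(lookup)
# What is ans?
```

Answer: 3

Derivation:
Trace (tracking ans):
lookup = {'name': 4, 'a': 31, 'z': 83}  # -> lookup = {'name': 4, 'a': 31, 'z': 83}
ans = len(lookup)  # -> ans = 3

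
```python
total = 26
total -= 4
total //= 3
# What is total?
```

Answer: 7

Derivation:
Trace (tracking total):
total = 26  # -> total = 26
total -= 4  # -> total = 22
total //= 3  # -> total = 7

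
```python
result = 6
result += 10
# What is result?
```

Trace (tracking result):
result = 6  # -> result = 6
result += 10  # -> result = 16

Answer: 16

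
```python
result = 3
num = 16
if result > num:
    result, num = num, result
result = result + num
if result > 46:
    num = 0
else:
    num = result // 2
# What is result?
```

Answer: 19

Derivation:
Trace (tracking result):
result = 3  # -> result = 3
num = 16  # -> num = 16
if result > num:  # condition is False
result = result + num  # -> result = 19
if result > 46:  # condition is False
else:
    num = result // 2  # -> num = 9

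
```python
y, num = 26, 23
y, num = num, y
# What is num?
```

Trace (tracking num):
y, num = (26, 23)  # -> y = 26, num = 23
y, num = (num, y)  # -> y = 23, num = 26

Answer: 26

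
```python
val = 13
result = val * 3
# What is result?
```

Trace (tracking result):
val = 13  # -> val = 13
result = val * 3  # -> result = 39

Answer: 39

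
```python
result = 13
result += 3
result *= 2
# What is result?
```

Trace (tracking result):
result = 13  # -> result = 13
result += 3  # -> result = 16
result *= 2  # -> result = 32

Answer: 32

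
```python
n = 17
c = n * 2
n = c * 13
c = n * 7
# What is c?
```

Answer: 3094

Derivation:
Trace (tracking c):
n = 17  # -> n = 17
c = n * 2  # -> c = 34
n = c * 13  # -> n = 442
c = n * 7  # -> c = 3094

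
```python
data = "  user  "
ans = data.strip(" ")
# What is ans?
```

Answer: 'user'

Derivation:
Trace (tracking ans):
data = '  user  '  # -> data = '  user  '
ans = data.strip(' ')  # -> ans = 'user'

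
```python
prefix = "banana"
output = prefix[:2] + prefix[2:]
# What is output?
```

Answer: 'banana'

Derivation:
Trace (tracking output):
prefix = 'banana'  # -> prefix = 'banana'
output = prefix[:2] + prefix[2:]  # -> output = 'banana'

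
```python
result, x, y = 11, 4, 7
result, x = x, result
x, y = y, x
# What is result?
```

Trace (tracking result):
result, x, y = (11, 4, 7)  # -> result = 11, x = 4, y = 7
result, x = (x, result)  # -> result = 4, x = 11
x, y = (y, x)  # -> x = 7, y = 11

Answer: 4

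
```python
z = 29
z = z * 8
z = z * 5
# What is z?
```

Trace (tracking z):
z = 29  # -> z = 29
z = z * 8  # -> z = 232
z = z * 5  # -> z = 1160

Answer: 1160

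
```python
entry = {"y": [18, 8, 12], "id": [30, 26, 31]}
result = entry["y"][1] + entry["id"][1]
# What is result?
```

Trace (tracking result):
entry = {'y': [18, 8, 12], 'id': [30, 26, 31]}  # -> entry = {'y': [18, 8, 12], 'id': [30, 26, 31]}
result = entry['y'][1] + entry['id'][1]  # -> result = 34

Answer: 34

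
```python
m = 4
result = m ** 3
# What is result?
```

Answer: 64

Derivation:
Trace (tracking result):
m = 4  # -> m = 4
result = m ** 3  # -> result = 64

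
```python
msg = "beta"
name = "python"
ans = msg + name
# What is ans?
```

Answer: 'betapython'

Derivation:
Trace (tracking ans):
msg = 'beta'  # -> msg = 'beta'
name = 'python'  # -> name = 'python'
ans = msg + name  # -> ans = 'betapython'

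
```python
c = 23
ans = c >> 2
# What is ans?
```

Answer: 5

Derivation:
Trace (tracking ans):
c = 23  # -> c = 23
ans = c >> 2  # -> ans = 5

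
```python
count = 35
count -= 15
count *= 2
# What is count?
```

Answer: 40

Derivation:
Trace (tracking count):
count = 35  # -> count = 35
count -= 15  # -> count = 20
count *= 2  # -> count = 40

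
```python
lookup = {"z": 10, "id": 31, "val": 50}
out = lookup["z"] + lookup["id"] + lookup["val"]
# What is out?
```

Trace (tracking out):
lookup = {'z': 10, 'id': 31, 'val': 50}  # -> lookup = {'z': 10, 'id': 31, 'val': 50}
out = lookup['z'] + lookup['id'] + lookup['val']  # -> out = 91

Answer: 91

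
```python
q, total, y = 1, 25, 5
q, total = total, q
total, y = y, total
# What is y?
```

Answer: 1

Derivation:
Trace (tracking y):
q, total, y = (1, 25, 5)  # -> q = 1, total = 25, y = 5
q, total = (total, q)  # -> q = 25, total = 1
total, y = (y, total)  # -> total = 5, y = 1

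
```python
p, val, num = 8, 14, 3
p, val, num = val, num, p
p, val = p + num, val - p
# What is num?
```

Answer: 8

Derivation:
Trace (tracking num):
p, val, num = (8, 14, 3)  # -> p = 8, val = 14, num = 3
p, val, num = (val, num, p)  # -> p = 14, val = 3, num = 8
p, val = (p + num, val - p)  # -> p = 22, val = -11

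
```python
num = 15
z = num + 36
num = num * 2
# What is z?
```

Trace (tracking z):
num = 15  # -> num = 15
z = num + 36  # -> z = 51
num = num * 2  # -> num = 30

Answer: 51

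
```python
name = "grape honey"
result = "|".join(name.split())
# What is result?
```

Trace (tracking result):
name = 'grape honey'  # -> name = 'grape honey'
result = '|'.join(name.split())  # -> result = 'grape|honey'

Answer: 'grape|honey'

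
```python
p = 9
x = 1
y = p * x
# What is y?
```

Answer: 9

Derivation:
Trace (tracking y):
p = 9  # -> p = 9
x = 1  # -> x = 1
y = p * x  # -> y = 9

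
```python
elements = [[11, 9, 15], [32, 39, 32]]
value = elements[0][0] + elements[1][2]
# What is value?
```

Trace (tracking value):
elements = [[11, 9, 15], [32, 39, 32]]  # -> elements = [[11, 9, 15], [32, 39, 32]]
value = elements[0][0] + elements[1][2]  # -> value = 43

Answer: 43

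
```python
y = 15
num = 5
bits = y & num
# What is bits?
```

Trace (tracking bits):
y = 15  # -> y = 15
num = 5  # -> num = 5
bits = y & num  # -> bits = 5

Answer: 5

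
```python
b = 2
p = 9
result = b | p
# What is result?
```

Answer: 11

Derivation:
Trace (tracking result):
b = 2  # -> b = 2
p = 9  # -> p = 9
result = b | p  # -> result = 11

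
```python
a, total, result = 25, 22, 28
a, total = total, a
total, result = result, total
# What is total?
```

Trace (tracking total):
a, total, result = (25, 22, 28)  # -> a = 25, total = 22, result = 28
a, total = (total, a)  # -> a = 22, total = 25
total, result = (result, total)  # -> total = 28, result = 25

Answer: 28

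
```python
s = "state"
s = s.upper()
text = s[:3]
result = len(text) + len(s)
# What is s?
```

Trace (tracking s):
s = 'state'  # -> s = 'state'
s = s.upper()  # -> s = 'STATE'
text = s[:3]  # -> text = 'STA'
result = len(text) + len(s)  # -> result = 8

Answer: 'STATE'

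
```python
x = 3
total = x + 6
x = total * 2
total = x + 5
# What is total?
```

Trace (tracking total):
x = 3  # -> x = 3
total = x + 6  # -> total = 9
x = total * 2  # -> x = 18
total = x + 5  # -> total = 23

Answer: 23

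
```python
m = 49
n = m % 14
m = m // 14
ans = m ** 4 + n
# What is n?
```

Trace (tracking n):
m = 49  # -> m = 49
n = m % 14  # -> n = 7
m = m // 14  # -> m = 3
ans = m ** 4 + n  # -> ans = 88

Answer: 7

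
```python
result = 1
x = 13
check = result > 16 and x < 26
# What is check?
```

Answer: False

Derivation:
Trace (tracking check):
result = 1  # -> result = 1
x = 13  # -> x = 13
check = result > 16 and x < 26  # -> check = False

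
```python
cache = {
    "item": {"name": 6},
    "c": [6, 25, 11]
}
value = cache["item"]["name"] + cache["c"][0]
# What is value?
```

Answer: 12

Derivation:
Trace (tracking value):
cache = {'item': {'name': 6}, 'c': [6, 25, 11]}  # -> cache = {'item': {'name': 6}, 'c': [6, 25, 11]}
value = cache['item']['name'] + cache['c'][0]  # -> value = 12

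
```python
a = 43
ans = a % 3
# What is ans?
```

Answer: 1

Derivation:
Trace (tracking ans):
a = 43  # -> a = 43
ans = a % 3  # -> ans = 1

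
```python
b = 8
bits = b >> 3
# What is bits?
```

Answer: 1

Derivation:
Trace (tracking bits):
b = 8  # -> b = 8
bits = b >> 3  # -> bits = 1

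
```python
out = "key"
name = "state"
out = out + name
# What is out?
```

Answer: 'keystate'

Derivation:
Trace (tracking out):
out = 'key'  # -> out = 'key'
name = 'state'  # -> name = 'state'
out = out + name  # -> out = 'keystate'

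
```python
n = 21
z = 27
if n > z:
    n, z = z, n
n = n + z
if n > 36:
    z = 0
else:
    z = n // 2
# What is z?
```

Answer: 0

Derivation:
Trace (tracking z):
n = 21  # -> n = 21
z = 27  # -> z = 27
if n > z:  # condition is False
n = n + z  # -> n = 48
if n > 36:  # condition is True
    z = 0  # -> z = 0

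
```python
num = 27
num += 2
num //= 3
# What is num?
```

Trace (tracking num):
num = 27  # -> num = 27
num += 2  # -> num = 29
num //= 3  # -> num = 9

Answer: 9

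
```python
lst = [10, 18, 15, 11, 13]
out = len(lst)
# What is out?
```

Answer: 5

Derivation:
Trace (tracking out):
lst = [10, 18, 15, 11, 13]  # -> lst = [10, 18, 15, 11, 13]
out = len(lst)  # -> out = 5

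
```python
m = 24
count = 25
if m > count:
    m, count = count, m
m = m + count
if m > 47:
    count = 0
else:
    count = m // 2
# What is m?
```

Answer: 49

Derivation:
Trace (tracking m):
m = 24  # -> m = 24
count = 25  # -> count = 25
if m > count:  # condition is False
m = m + count  # -> m = 49
if m > 47:  # condition is True
    count = 0  # -> count = 0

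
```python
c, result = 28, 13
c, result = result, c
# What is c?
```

Trace (tracking c):
c, result = (28, 13)  # -> c = 28, result = 13
c, result = (result, c)  # -> c = 13, result = 28

Answer: 13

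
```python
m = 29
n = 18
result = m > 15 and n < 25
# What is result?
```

Answer: True

Derivation:
Trace (tracking result):
m = 29  # -> m = 29
n = 18  # -> n = 18
result = m > 15 and n < 25  # -> result = True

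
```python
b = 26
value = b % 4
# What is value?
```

Answer: 2

Derivation:
Trace (tracking value):
b = 26  # -> b = 26
value = b % 4  # -> value = 2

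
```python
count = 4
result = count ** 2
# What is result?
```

Answer: 16

Derivation:
Trace (tracking result):
count = 4  # -> count = 4
result = count ** 2  # -> result = 16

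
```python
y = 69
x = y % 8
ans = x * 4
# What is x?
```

Trace (tracking x):
y = 69  # -> y = 69
x = y % 8  # -> x = 5
ans = x * 4  # -> ans = 20

Answer: 5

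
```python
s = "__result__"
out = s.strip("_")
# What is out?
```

Answer: 'result'

Derivation:
Trace (tracking out):
s = '__result__'  # -> s = '__result__'
out = s.strip('_')  # -> out = 'result'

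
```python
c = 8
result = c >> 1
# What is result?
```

Answer: 4

Derivation:
Trace (tracking result):
c = 8  # -> c = 8
result = c >> 1  # -> result = 4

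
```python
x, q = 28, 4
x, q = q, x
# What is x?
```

Trace (tracking x):
x, q = (28, 4)  # -> x = 28, q = 4
x, q = (q, x)  # -> x = 4, q = 28

Answer: 4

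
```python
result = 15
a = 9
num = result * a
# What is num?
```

Trace (tracking num):
result = 15  # -> result = 15
a = 9  # -> a = 9
num = result * a  # -> num = 135

Answer: 135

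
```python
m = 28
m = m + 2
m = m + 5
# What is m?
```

Answer: 35

Derivation:
Trace (tracking m):
m = 28  # -> m = 28
m = m + 2  # -> m = 30
m = m + 5  # -> m = 35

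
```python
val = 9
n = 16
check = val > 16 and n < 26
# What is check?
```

Answer: False

Derivation:
Trace (tracking check):
val = 9  # -> val = 9
n = 16  # -> n = 16
check = val > 16 and n < 26  # -> check = False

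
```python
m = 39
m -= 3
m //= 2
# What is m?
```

Answer: 18

Derivation:
Trace (tracking m):
m = 39  # -> m = 39
m -= 3  # -> m = 36
m //= 2  # -> m = 18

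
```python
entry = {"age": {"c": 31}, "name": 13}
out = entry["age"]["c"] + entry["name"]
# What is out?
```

Answer: 44

Derivation:
Trace (tracking out):
entry = {'age': {'c': 31}, 'name': 13}  # -> entry = {'age': {'c': 31}, 'name': 13}
out = entry['age']['c'] + entry['name']  # -> out = 44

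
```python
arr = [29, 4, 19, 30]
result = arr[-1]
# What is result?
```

Answer: 30

Derivation:
Trace (tracking result):
arr = [29, 4, 19, 30]  # -> arr = [29, 4, 19, 30]
result = arr[-1]  # -> result = 30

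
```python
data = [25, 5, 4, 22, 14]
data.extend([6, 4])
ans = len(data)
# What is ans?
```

Trace (tracking ans):
data = [25, 5, 4, 22, 14]  # -> data = [25, 5, 4, 22, 14]
data.extend([6, 4])  # -> data = [25, 5, 4, 22, 14, 6, 4]
ans = len(data)  # -> ans = 7

Answer: 7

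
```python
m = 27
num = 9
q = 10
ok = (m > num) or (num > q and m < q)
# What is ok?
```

Answer: True

Derivation:
Trace (tracking ok):
m = 27  # -> m = 27
num = 9  # -> num = 9
q = 10  # -> q = 10
ok = m > num or (num > q and m < q)  # -> ok = True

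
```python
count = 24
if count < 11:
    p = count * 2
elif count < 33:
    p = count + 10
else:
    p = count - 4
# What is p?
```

Answer: 34

Derivation:
Trace (tracking p):
count = 24  # -> count = 24
if count < 11:  # condition is False
elif count < 33:  # condition is True
    p = count + 10  # -> p = 34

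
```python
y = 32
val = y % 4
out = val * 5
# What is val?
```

Answer: 0

Derivation:
Trace (tracking val):
y = 32  # -> y = 32
val = y % 4  # -> val = 0
out = val * 5  # -> out = 0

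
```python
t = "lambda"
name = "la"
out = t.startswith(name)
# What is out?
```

Answer: True

Derivation:
Trace (tracking out):
t = 'lambda'  # -> t = 'lambda'
name = 'la'  # -> name = 'la'
out = t.startswith(name)  # -> out = True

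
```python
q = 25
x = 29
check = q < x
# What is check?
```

Answer: True

Derivation:
Trace (tracking check):
q = 25  # -> q = 25
x = 29  # -> x = 29
check = q < x  # -> check = True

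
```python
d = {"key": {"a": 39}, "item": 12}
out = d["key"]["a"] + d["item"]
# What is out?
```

Answer: 51

Derivation:
Trace (tracking out):
d = {'key': {'a': 39}, 'item': 12}  # -> d = {'key': {'a': 39}, 'item': 12}
out = d['key']['a'] + d['item']  # -> out = 51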